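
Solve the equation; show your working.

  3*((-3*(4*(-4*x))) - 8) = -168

Step 1. [3*((-3*(4*(-4*x))) - 8) = -168] leading coefficient 3: divide by 3 ⇒ div: (-3*(4*(-4*x))) - 8 = -56.
Step 2. [(-3*(4*(-4*x))) - 8 = -56] the outer -8 inverts by adding 8. So sub: -3*(4*(-4*x)) = -48.
Step 3. [-3*(4*(-4*x)) = -48] -3 out front; divide by -3 ⇒ div: 4*(-4*x) = 16.
Step 4. [4*(-4*x) = 16] 4·(inner) — divide through by 4, so div: -4*x = 4.
Step 5. [-4*x = 4] divide by the outer -4, so div: x = -1.

Answer: x ∈ {-1}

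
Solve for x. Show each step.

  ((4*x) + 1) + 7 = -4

Step 1. [((4*x) + 1) + 7 = -4] +7 is outermost — subtract 7 both sides ⇒ sub: (4*x) + 1 = -11.
Step 2. [(4*x) + 1 = -11] subtract 1: x sits inside (… + 1), so sub: 4*x = -12.
Step 3. [4*x = -12] leading coefficient 4: divide by 4, so div: x = -3.

Answer: x ∈ {-3}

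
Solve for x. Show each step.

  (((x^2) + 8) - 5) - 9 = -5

Step 1. [(((x^2) + 8) - 5) - 9 = -5] 9 comes off first (add 9) ⇒ sub: ((x^2) + 8) - 5 = 4.
Step 2. [((x^2) + 8) - 5 = 4] the outer -5 inverts by adding 5, so sub: (x^2) + 8 = 9.
Step 3. [(x^2) + 8 = 9] peel the +8: subtract 8 from each side. So sub: x^2 = 1.
Step 4. [x^2 = 1] √ both sides: 1 ≥ 0 gives two branches, so sqrt: x = 1 or -1.

Answer: x ∈ {-1, 1}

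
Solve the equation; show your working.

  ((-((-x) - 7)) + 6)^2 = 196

Step 1. [((-((-x) - 7)) + 6)^2 = 196] √ both sides: 196 ≥ 0 gives two branches. So sqrt: (-((-x) - 7)) + 6 = 14 or -14.
Step 2. [(-((-x) - 7)) + 6 = 14 or -14] subtract 6: x sits inside (… + 6). So sub: -((-x) - 7) = 8 or -20.
Step 3. [-((-x) - 7) = 8 or -20] LHS negated; negate both sides, so neg: (-x) - 7 = -8 or 20.
Step 4. [(-x) - 7 = -8 or 20] the outer -7 inverts by adding 7, so sub: -x = -1 or 27.
Step 5. [-x = -1 or 27] flip signs both sides ⇒ neg: x = 1 or -27.

Answer: x ∈ {-27, 1}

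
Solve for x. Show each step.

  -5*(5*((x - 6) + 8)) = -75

Step 1. [-5*(5*((x - 6) + 8)) = -75] divide by the outer -5. So div: 5*((x - 6) + 8) = 15.
Step 2. [5*((x - 6) + 8) = 15] 5 out front; divide by 5, so div: (x - 6) + 8 = 3.
Step 3. [(x - 6) + 8 = 3] 8 comes off first (subtract 8). So sub: x - 6 = -5.
Step 4. [x - 6 = -5] peel the -6: add 6 from each side ⇒ sub: x = 1.

Answer: x ∈ {1}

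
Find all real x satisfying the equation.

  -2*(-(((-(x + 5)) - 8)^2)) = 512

Step 1. [-2*(-(((-(x + 5)) - 8)^2)) = 512] leading coefficient -2: divide by -2, so div: -(((-(x + 5)) - 8)^2) = -256.
Step 2. [-(((-(x + 5)) - 8)^2) = -256] flip signs both sides. So neg: ((-(x + 5)) - 8)^2 = 256.
Step 3. [((-(x + 5)) - 8)^2 = 256] LHS squared, RHS 256 ≥ 0: apply √ (±) ⇒ sqrt: (-(x + 5)) - 8 = 16 or -16.
Step 4. [(-(x + 5)) - 8 = 16 or -16] the outer -8 inverts by adding 8, so sub: -(x + 5) = 24 or -8.
Step 5. [-(x + 5) = 24 or -8] LHS negated; negate both sides ⇒ neg: x + 5 = -24 or 8.
Step 6. [x + 5 = -24 or 8] subtract 5: x sits inside (… + 5) ⇒ sub: x = -29 or 3.

Answer: x ∈ {-29, 3}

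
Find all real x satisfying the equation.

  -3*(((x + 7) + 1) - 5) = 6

Step 1. [-3*(((x + 7) + 1) - 5) = 6] -3·(inner) — divide through by -3. So div: ((x + 7) + 1) - 5 = -2.
Step 2. [((x + 7) + 1) - 5 = -2] the outer -5 inverts by adding 5 ⇒ sub: (x + 7) + 1 = 3.
Step 3. [(x + 7) + 1 = 3] +1 is outermost — subtract 1 both sides ⇒ sub: x + 7 = 2.
Step 4. [x + 7 = 2] 7 comes off first (subtract 7), so sub: x = -5.

Answer: x ∈ {-5}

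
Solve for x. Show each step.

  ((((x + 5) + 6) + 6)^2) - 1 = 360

Step 1. [((((x + 5) + 6) + 6)^2) - 1 = 360] peel the -1: add 1 from each side. So sub: (((x + 5) + 6) + 6)^2 = 361.
Step 2. [(((x + 5) + 6) + 6)^2 = 361] LHS squared, RHS 361 ≥ 0: apply √ (±) ⇒ sqrt: ((x + 5) + 6) + 6 = 19 or -19.
Step 3. [((x + 5) + 6) + 6 = 19 or -19] 6 comes off first (subtract 6) ⇒ sub: (x + 5) + 6 = 13 or -25.
Step 4. [(x + 5) + 6 = 13 or -25] +6 is outermost — subtract 6 both sides ⇒ sub: x + 5 = 7 or -31.
Step 5. [x + 5 = 7 or -31] peel the +5: subtract 5 from each side ⇒ sub: x = 2 or -36.

Answer: x ∈ {-36, 2}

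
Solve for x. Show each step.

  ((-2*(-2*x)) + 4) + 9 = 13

Step 1. [((-2*(-2*x)) + 4) + 9 = 13] +9 is outermost — subtract 9 both sides ⇒ sub: (-2*(-2*x)) + 4 = 4.
Step 2. [(-2*(-2*x)) + 4 = 4] the outer +4 inverts by subtracting 4. So sub: -2*(-2*x) = 0.
Step 3. [-2*(-2*x) = 0] LHS = -2·(…); ÷-2 both sides. So div: -2*x = 0.
Step 4. [-2*x = 0] -2 out front; divide by -2, so div: x = 0.

Answer: x ∈ {0}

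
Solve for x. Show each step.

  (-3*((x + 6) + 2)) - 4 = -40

Step 1. [(-3*((x + 6) + 2)) - 4 = -40] add 4: x sits inside (… - 4) ⇒ sub: -3*((x + 6) + 2) = -36.
Step 2. [-3*((x + 6) + 2) = -36] -3·(inner) — divide through by -3 ⇒ div: (x + 6) + 2 = 12.
Step 3. [(x + 6) + 2 = 12] +2 is outermost — subtract 2 both sides. So sub: x + 6 = 10.
Step 4. [x + 6 = 10] 6 comes off first (subtract 6) ⇒ sub: x = 4.

Answer: x ∈ {4}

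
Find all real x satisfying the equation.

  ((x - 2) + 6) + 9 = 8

Step 1. [((x - 2) + 6) + 9 = 8] +9 is outermost — subtract 9 both sides ⇒ sub: (x - 2) + 6 = -1.
Step 2. [(x - 2) + 6 = -1] peel the +6: subtract 6 from each side ⇒ sub: x - 2 = -7.
Step 3. [x - 2 = -7] -2 is outermost — add 2 both sides ⇒ sub: x = -5.

Answer: x ∈ {-5}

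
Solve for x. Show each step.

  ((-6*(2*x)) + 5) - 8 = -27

Step 1. [((-6*(2*x)) + 5) - 8 = -27] -8 is outermost — add 8 both sides. So sub: (-6*(2*x)) + 5 = -19.
Step 2. [(-6*(2*x)) + 5 = -19] peel the +5: subtract 5 from each side, so sub: -6*(2*x) = -24.
Step 3. [-6*(2*x) = -24] divide by the outer -6, so div: 2*x = 4.
Step 4. [2*x = 4] 2·(inner) — divide through by 2 ⇒ div: x = 2.

Answer: x ∈ {2}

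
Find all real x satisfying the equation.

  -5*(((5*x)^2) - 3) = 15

Step 1. [-5*(((5*x)^2) - 3) = 15] divide by the outer -5 ⇒ div: ((5*x)^2) - 3 = -3.
Step 2. [((5*x)^2) - 3 = -3] 3 comes off first (add 3) ⇒ sub: (5*x)^2 = 0.
Step 3. [(5*x)^2 = 0] √ both sides: 0 ≥ 0 gives two branches ⇒ sqrt: 5*x = 0.
Step 4. [5*x = 0] 5·(inner) — divide through by 5 ⇒ div: x = 0.

Answer: x ∈ {0}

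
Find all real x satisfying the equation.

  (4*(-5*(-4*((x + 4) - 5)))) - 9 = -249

Step 1. [(4*(-5*(-4*((x + 4) - 5)))) - 9 = -249] 9 comes off first (add 9). So sub: 4*(-5*(-4*((x + 4) - 5))) = -240.
Step 2. [4*(-5*(-4*((x + 4) - 5))) = -240] LHS = 4·(…); ÷4 both sides ⇒ div: -5*(-4*((x + 4) - 5)) = -60.
Step 3. [-5*(-4*((x + 4) - 5)) = -60] LHS = -5·(…); ÷-5 both sides. So div: -4*((x + 4) - 5) = 12.
Step 4. [-4*((x + 4) - 5) = 12] LHS = -4·(…); ÷-4 both sides ⇒ div: (x + 4) - 5 = -3.
Step 5. [(x + 4) - 5 = -3] 5 comes off first (add 5) ⇒ sub: x + 4 = 2.
Step 6. [x + 4 = 2] 4 comes off first (subtract 4), so sub: x = -2.

Answer: x ∈ {-2}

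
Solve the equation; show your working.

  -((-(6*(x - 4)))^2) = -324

Step 1. [-((-(6*(x - 4)))^2) = -324] leading − — multiply by −1, so neg: (-(6*(x - 4)))^2 = 324.
Step 2. [(-(6*(x - 4)))^2 = 324] √ both sides: 324 ≥ 0 gives two branches ⇒ sqrt: -(6*(x - 4)) = 18 or -18.
Step 3. [-(6*(x - 4)) = 18 or -18] LHS negated; negate both sides. So neg: 6*(x - 4) = -18 or 18.
Step 4. [6*(x - 4) = -18 or 18] leading coefficient 6: divide by 6, so div: x - 4 = -3 or 3.
Step 5. [x - 4 = -3 or 3] add 4: x sits inside (… - 4) ⇒ sub: x = 1 or 7.

Answer: x ∈ {1, 7}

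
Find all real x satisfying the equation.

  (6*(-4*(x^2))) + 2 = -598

Step 1. [(6*(-4*(x^2))) + 2 = -598] 2 comes off first (subtract 2) ⇒ sub: 6*(-4*(x^2)) = -600.
Step 2. [6*(-4*(x^2)) = -600] 6 out front; divide by 6 ⇒ div: -4*(x^2) = -100.
Step 3. [-4*(x^2) = -100] leading coefficient -4: divide by -4, so div: x^2 = 25.
Step 4. [x^2 = 25] √ both sides: 25 ≥ 0 gives two branches. So sqrt: x = 5 or -5.

Answer: x ∈ {-5, 5}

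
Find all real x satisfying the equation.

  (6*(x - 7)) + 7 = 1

Step 1. [(6*(x - 7)) + 7 = 1] peel the +7: subtract 7 from each side, so sub: 6*(x - 7) = -6.
Step 2. [6*(x - 7) = -6] 6 out front; divide by 6, so div: x - 7 = -1.
Step 3. [x - 7 = -1] peel the -7: add 7 from each side, so sub: x = 6.

Answer: x ∈ {6}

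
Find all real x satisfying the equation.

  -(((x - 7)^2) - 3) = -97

Step 1. [-(((x - 7)^2) - 3) = -97] LHS negated; negate both sides. So neg: ((x - 7)^2) - 3 = 97.
Step 2. [((x - 7)^2) - 3 = 97] peel the -3: add 3 from each side ⇒ sub: (x - 7)^2 = 100.
Step 3. [(x - 7)^2 = 100] √ both sides: 100 ≥ 0 gives two branches, so sqrt: x - 7 = 10 or -10.
Step 4. [x - 7 = 10 or -10] 7 comes off first (add 7) ⇒ sub: x = 17 or -3.

Answer: x ∈ {-3, 17}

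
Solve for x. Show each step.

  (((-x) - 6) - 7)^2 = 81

Step 1. [(((-x) - 6) - 7)^2 = 81] LHS squared, RHS 81 ≥ 0: apply √ (±). So sqrt: ((-x) - 6) - 7 = 9 or -9.
Step 2. [((-x) - 6) - 7 = 9 or -9] peel the -7: add 7 from each side ⇒ sub: (-x) - 6 = 16 or -2.
Step 3. [(-x) - 6 = 16 or -2] add 6: x sits inside (… - 6) ⇒ sub: -x = 22 or 4.
Step 4. [-x = 22 or 4] LHS negated; negate both sides. So neg: x = -22 or -4.

Answer: x ∈ {-22, -4}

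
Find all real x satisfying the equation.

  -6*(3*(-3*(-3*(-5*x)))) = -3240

Step 1. [-6*(3*(-3*(-3*(-5*x)))) = -3240] divide by the outer -6 ⇒ div: 3*(-3*(-3*(-5*x))) = 540.
Step 2. [3*(-3*(-3*(-5*x))) = 540] LHS = 3·(…); ÷3 both sides, so div: -3*(-3*(-5*x)) = 180.
Step 3. [-3*(-3*(-5*x)) = 180] LHS = -3·(…); ÷-3 both sides, so div: -3*(-5*x) = -60.
Step 4. [-3*(-5*x) = -60] leading coefficient -3: divide by -3 ⇒ div: -5*x = 20.
Step 5. [-5*x = 20] divide by the outer -5 ⇒ div: x = -4.

Answer: x ∈ {-4}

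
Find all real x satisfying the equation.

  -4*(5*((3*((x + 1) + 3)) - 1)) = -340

Step 1. [-4*(5*((3*((x + 1) + 3)) - 1)) = -340] leading coefficient -4: divide by -4. So div: 5*((3*((x + 1) + 3)) - 1) = 85.
Step 2. [5*((3*((x + 1) + 3)) - 1) = 85] divide by the outer 5 ⇒ div: (3*((x + 1) + 3)) - 1 = 17.
Step 3. [(3*((x + 1) + 3)) - 1 = 17] -1 is outermost — add 1 both sides, so sub: 3*((x + 1) + 3) = 18.
Step 4. [3*((x + 1) + 3) = 18] divide by the outer 3. So div: (x + 1) + 3 = 6.
Step 5. [(x + 1) + 3 = 6] peel the +3: subtract 3 from each side. So sub: x + 1 = 3.
Step 6. [x + 1 = 3] peel the +1: subtract 1 from each side ⇒ sub: x = 2.

Answer: x ∈ {2}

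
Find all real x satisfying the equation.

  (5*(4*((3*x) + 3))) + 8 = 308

Step 1. [(5*(4*((3*x) + 3))) + 8 = 308] +8 is outermost — subtract 8 both sides. So sub: 5*(4*((3*x) + 3)) = 300.
Step 2. [5*(4*((3*x) + 3)) = 300] LHS = 5·(…); ÷5 both sides. So div: 4*((3*x) + 3) = 60.
Step 3. [4*((3*x) + 3) = 60] LHS = 4·(…); ÷4 both sides, so div: (3*x) + 3 = 15.
Step 4. [(3*x) + 3 = 15] 3 divides every term; factor it out ⇒ factor: x + 1 = 5.
Step 5. [x + 1 = 5] +1 is outermost — subtract 1 both sides ⇒ sub: x = 4.

Answer: x ∈ {4}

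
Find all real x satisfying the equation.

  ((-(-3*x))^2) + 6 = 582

Step 1. [((-(-3*x))^2) + 6 = 582] subtract 6: x sits inside (… + 6), so sub: (-(-3*x))^2 = 576.
Step 2. [(-(-3*x))^2 = 576] √ both sides: 576 ≥ 0 gives two branches, so sqrt: -(-3*x) = 24 or -24.
Step 3. [-(-3*x) = 24 or -24] LHS negated; negate both sides, so neg: -3*x = -24 or 24.
Step 4. [-3*x = -24 or 24] divide by the outer -3 ⇒ div: x = 8 or -8.

Answer: x ∈ {-8, 8}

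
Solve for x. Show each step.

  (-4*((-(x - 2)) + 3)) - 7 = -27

Step 1. [(-4*((-(x - 2)) + 3)) - 7 = -27] 7 comes off first (add 7), so sub: -4*((-(x - 2)) + 3) = -20.
Step 2. [-4*((-(x - 2)) + 3) = -20] divide by the outer -4, so div: (-(x - 2)) + 3 = 5.
Step 3. [(-(x - 2)) + 3 = 5] 3 comes off first (subtract 3) ⇒ sub: -(x - 2) = 2.
Step 4. [-(x - 2) = 2] leading − — multiply by −1 ⇒ neg: x - 2 = -2.
Step 5. [x - 2 = -2] peel the -2: add 2 from each side ⇒ sub: x = 0.

Answer: x ∈ {0}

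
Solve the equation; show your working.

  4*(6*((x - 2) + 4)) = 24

Step 1. [4*(6*((x - 2) + 4)) = 24] 4 out front; divide by 4 ⇒ div: 6*((x - 2) + 4) = 6.
Step 2. [6*((x - 2) + 4) = 6] 6·(inner) — divide through by 6, so div: (x - 2) + 4 = 1.
Step 3. [(x - 2) + 4 = 1] peel the +4: subtract 4 from each side, so sub: x - 2 = -3.
Step 4. [x - 2 = -3] the outer -2 inverts by adding 2, so sub: x = -1.

Answer: x ∈ {-1}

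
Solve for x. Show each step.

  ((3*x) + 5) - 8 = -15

Step 1. [((3*x) + 5) - 8 = -15] the outer -8 inverts by adding 8 ⇒ sub: (3*x) + 5 = -7.
Step 2. [(3*x) + 5 = -7] the outer +5 inverts by subtracting 5 ⇒ sub: 3*x = -12.
Step 3. [3*x = -12] LHS = 3·(…); ÷3 both sides, so div: x = -4.

Answer: x ∈ {-4}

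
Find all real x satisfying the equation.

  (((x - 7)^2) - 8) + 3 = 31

Step 1. [(((x - 7)^2) - 8) + 3 = 31] the outer +3 inverts by subtracting 3, so sub: ((x - 7)^2) - 8 = 28.
Step 2. [((x - 7)^2) - 8 = 28] -8 is outermost — add 8 both sides ⇒ sub: (x - 7)^2 = 36.
Step 3. [(x - 7)^2 = 36] LHS squared, RHS 36 ≥ 0: apply √ (±) ⇒ sqrt: x - 7 = 6 or -6.
Step 4. [x - 7 = 6 or -6] the outer -7 inverts by adding 7. So sub: x = 13 or 1.

Answer: x ∈ {1, 13}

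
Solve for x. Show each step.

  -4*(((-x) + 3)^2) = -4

Step 1. [-4*(((-x) + 3)^2) = -4] LHS = -4·(…); ÷-4 both sides, so div: ((-x) + 3)^2 = 1.
Step 2. [((-x) + 3)^2 = 1] LHS squared, RHS 1 ≥ 0: apply √ (±) ⇒ sqrt: (-x) + 3 = 1 or -1.
Step 3. [(-x) + 3 = 1 or -1] +3 is outermost — subtract 3 both sides, so sub: -x = -2 or -4.
Step 4. [-x = -2 or -4] leading − — multiply by −1, so neg: x = 2 or 4.

Answer: x ∈ {2, 4}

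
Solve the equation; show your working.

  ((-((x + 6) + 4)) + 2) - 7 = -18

Step 1. [((-((x + 6) + 4)) + 2) - 7 = -18] add 7: x sits inside (… - 7), so sub: (-((x + 6) + 4)) + 2 = -11.
Step 2. [(-((x + 6) + 4)) + 2 = -11] 2 comes off first (subtract 2). So sub: -((x + 6) + 4) = -13.
Step 3. [-((x + 6) + 4) = -13] flip signs both sides, so neg: (x + 6) + 4 = 13.
Step 4. [(x + 6) + 4 = 13] the outer +4 inverts by subtracting 4 ⇒ sub: x + 6 = 9.
Step 5. [x + 6 = 9] the outer +6 inverts by subtracting 6. So sub: x = 3.

Answer: x ∈ {3}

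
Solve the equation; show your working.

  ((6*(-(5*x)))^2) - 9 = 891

Step 1. [((6*(-(5*x)))^2) - 9 = 891] 9 comes off first (add 9). So sub: (6*(-(5*x)))^2 = 900.
Step 2. [(6*(-(5*x)))^2 = 900] LHS squared, RHS 900 ≥ 0: apply √ (±), so sqrt: 6*(-(5*x)) = 30 or -30.
Step 3. [6*(-(5*x)) = 30 or -30] divide by the outer 6, so div: -(5*x) = 5 or -5.
Step 4. [-(5*x) = 5 or -5] flip signs both sides ⇒ neg: 5*x = -5 or 5.
Step 5. [5*x = -5 or 5] 5·(inner) — divide through by 5, so div: x = -1 or 1.

Answer: x ∈ {-1, 1}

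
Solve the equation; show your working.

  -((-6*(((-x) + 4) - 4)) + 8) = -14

Step 1. [-((-6*(((-x) + 4) - 4)) + 8) = -14] leading − — multiply by −1. So neg: (-6*(((-x) + 4) - 4)) + 8 = 14.
Step 2. [(-6*(((-x) + 4) - 4)) + 8 = 14] the outer +8 inverts by subtracting 8, so sub: -6*(((-x) + 4) - 4) = 6.
Step 3. [-6*(((-x) + 4) - 4) = 6] -6 out front; divide by -6, so div: ((-x) + 4) - 4 = -1.
Step 4. [((-x) + 4) - 4 = -1] -4 is outermost — add 4 both sides ⇒ sub: (-x) + 4 = 3.
Step 5. [(-x) + 4 = 3] subtract 4: x sits inside (… + 4). So sub: -x = -1.
Step 6. [-x = -1] flip signs both sides, so neg: x = 1.

Answer: x ∈ {1}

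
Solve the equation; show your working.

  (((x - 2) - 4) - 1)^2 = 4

Step 1. [(((x - 2) - 4) - 1)^2 = 4] 4 ≥ 0, LHS is (·)² — take ±√ ⇒ sqrt: ((x - 2) - 4) - 1 = 2 or -2.
Step 2. [((x - 2) - 4) - 1 = 2 or -2] add 1: x sits inside (… - 1), so sub: (x - 2) - 4 = 3 or -1.
Step 3. [(x - 2) - 4 = 3 or -1] -4 is outermost — add 4 both sides, so sub: x - 2 = 7 or 3.
Step 4. [x - 2 = 7 or 3] -2 is outermost — add 2 both sides, so sub: x = 9 or 5.

Answer: x ∈ {5, 9}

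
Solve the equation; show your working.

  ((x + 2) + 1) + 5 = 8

Step 1. [((x + 2) + 1) + 5 = 8] +5 is outermost — subtract 5 both sides. So sub: (x + 2) + 1 = 3.
Step 2. [(x + 2) + 1 = 3] subtract 1: x sits inside (… + 1). So sub: x + 2 = 2.
Step 3. [x + 2 = 2] +2 is outermost — subtract 2 both sides ⇒ sub: x = 0.

Answer: x ∈ {0}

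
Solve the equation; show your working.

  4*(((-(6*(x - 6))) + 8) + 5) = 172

Step 1. [4*(((-(6*(x - 6))) + 8) + 5) = 172] leading coefficient 4: divide by 4. So div: ((-(6*(x - 6))) + 8) + 5 = 43.
Step 2. [((-(6*(x - 6))) + 8) + 5 = 43] subtract 5: x sits inside (… + 5) ⇒ sub: (-(6*(x - 6))) + 8 = 38.
Step 3. [(-(6*(x - 6))) + 8 = 38] peel the +8: subtract 8 from each side. So sub: -(6*(x - 6)) = 30.
Step 4. [-(6*(x - 6)) = 30] flip signs both sides. So neg: 6*(x - 6) = -30.
Step 5. [6*(x - 6) = -30] 6 out front; divide by 6 ⇒ div: x - 6 = -5.
Step 6. [x - 6 = -5] peel the -6: add 6 from each side. So sub: x = 1.

Answer: x ∈ {1}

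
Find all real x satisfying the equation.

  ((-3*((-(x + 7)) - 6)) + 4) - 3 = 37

Step 1. [((-3*((-(x + 7)) - 6)) + 4) - 3 = 37] peel the -3: add 3 from each side, so sub: (-3*((-(x + 7)) - 6)) + 4 = 40.
Step 2. [(-3*((-(x + 7)) - 6)) + 4 = 40] +4 is outermost — subtract 4 both sides, so sub: -3*((-(x + 7)) - 6) = 36.
Step 3. [-3*((-(x + 7)) - 6) = 36] leading coefficient -3: divide by -3. So div: (-(x + 7)) - 6 = -12.
Step 4. [(-(x + 7)) - 6 = -12] peel the -6: add 6 from each side. So sub: -(x + 7) = -6.
Step 5. [-(x + 7) = -6] LHS negated; negate both sides. So neg: x + 7 = 6.
Step 6. [x + 7 = 6] peel the +7: subtract 7 from each side ⇒ sub: x = -1.

Answer: x ∈ {-1}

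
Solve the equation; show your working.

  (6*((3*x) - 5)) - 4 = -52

Step 1. [(6*((3*x) - 5)) - 4 = -52] peel the -4: add 4 from each side ⇒ sub: 6*((3*x) - 5) = -48.
Step 2. [6*((3*x) - 5) = -48] leading coefficient 6: divide by 6. So div: (3*x) - 5 = -8.
Step 3. [(3*x) - 5 = -8] add 5: x sits inside (… - 5) ⇒ sub: 3*x = -3.
Step 4. [3*x = -3] 3·(inner) — divide through by 3 ⇒ div: x = -1.

Answer: x ∈ {-1}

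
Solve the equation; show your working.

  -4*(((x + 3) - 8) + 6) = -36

Step 1. [-4*(((x + 3) - 8) + 6) = -36] -4 out front; divide by -4, so div: ((x + 3) - 8) + 6 = 9.
Step 2. [((x + 3) - 8) + 6 = 9] +6 is outermost — subtract 6 both sides. So sub: (x + 3) - 8 = 3.
Step 3. [(x + 3) - 8 = 3] 8 comes off first (add 8) ⇒ sub: x + 3 = 11.
Step 4. [x + 3 = 11] +3 is outermost — subtract 3 both sides ⇒ sub: x = 8.

Answer: x ∈ {8}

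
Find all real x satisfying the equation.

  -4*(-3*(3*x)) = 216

Step 1. [-4*(-3*(3*x)) = 216] divide by the outer -4, so div: -3*(3*x) = -54.
Step 2. [-3*(3*x) = -54] divide by the outer -3. So div: 3*x = 18.
Step 3. [3*x = 18] LHS = 3·(…); ÷3 both sides ⇒ div: x = 6.

Answer: x ∈ {6}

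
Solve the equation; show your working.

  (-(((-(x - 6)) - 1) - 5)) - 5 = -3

Step 1. [(-(((-(x - 6)) - 1) - 5)) - 5 = -3] the outer -5 inverts by adding 5, so sub: -(((-(x - 6)) - 1) - 5) = 2.
Step 2. [-(((-(x - 6)) - 1) - 5) = 2] LHS negated; negate both sides ⇒ neg: ((-(x - 6)) - 1) - 5 = -2.
Step 3. [((-(x - 6)) - 1) - 5 = -2] the outer -5 inverts by adding 5, so sub: (-(x - 6)) - 1 = 3.
Step 4. [(-(x - 6)) - 1 = 3] add 1: x sits inside (… - 1). So sub: -(x - 6) = 4.
Step 5. [-(x - 6) = 4] flip signs both sides ⇒ neg: x - 6 = -4.
Step 6. [x - 6 = -4] add 6: x sits inside (… - 6). So sub: x = 2.

Answer: x ∈ {2}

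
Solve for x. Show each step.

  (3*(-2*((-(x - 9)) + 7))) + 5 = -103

Step 1. [(3*(-2*((-(x - 9)) + 7))) + 5 = -103] +5 is outermost — subtract 5 both sides, so sub: 3*(-2*((-(x - 9)) + 7)) = -108.
Step 2. [3*(-2*((-(x - 9)) + 7)) = -108] 3 out front; divide by 3. So div: -2*((-(x - 9)) + 7) = -36.
Step 3. [-2*((-(x - 9)) + 7) = -36] -2·(inner) — divide through by -2. So div: (-(x - 9)) + 7 = 18.
Step 4. [(-(x - 9)) + 7 = 18] the outer +7 inverts by subtracting 7. So sub: -(x - 9) = 11.
Step 5. [-(x - 9) = 11] LHS negated; negate both sides, so neg: x - 9 = -11.
Step 6. [x - 9 = -11] add 9: x sits inside (… - 9), so sub: x = -2.

Answer: x ∈ {-2}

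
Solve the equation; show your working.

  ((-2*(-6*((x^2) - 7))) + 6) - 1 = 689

Step 1. [((-2*(-6*((x^2) - 7))) + 6) - 1 = 689] -1 is outermost — add 1 both sides. So sub: (-2*(-6*((x^2) - 7))) + 6 = 690.
Step 2. [(-2*(-6*((x^2) - 7))) + 6 = 690] -2 divides every term; factor it out ⇒ factor: (-6*((x^2) - 7)) - 3 = -345.
Step 3. [(-6*((x^2) - 7)) - 3 = -345] the outer -3 inverts by adding 3. So sub: -6*((x^2) - 7) = -342.
Step 4. [-6*((x^2) - 7) = -342] divide by the outer -6. So div: (x^2) - 7 = 57.
Step 5. [(x^2) - 7 = 57] the outer -7 inverts by adding 7, so sub: x^2 = 64.
Step 6. [x^2 = 64] 64 ≥ 0, LHS is (·)² — take ±√, so sqrt: x = 8 or -8.

Answer: x ∈ {-8, 8}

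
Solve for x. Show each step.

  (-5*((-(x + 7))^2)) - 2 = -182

Step 1. [(-5*((-(x + 7))^2)) - 2 = -182] peel the -2: add 2 from each side. So sub: -5*((-(x + 7))^2) = -180.
Step 2. [-5*((-(x + 7))^2) = -180] divide by the outer -5. So div: (-(x + 7))^2 = 36.
Step 3. [(-(x + 7))^2 = 36] √ both sides: 36 ≥ 0 gives two branches, so sqrt: -(x + 7) = 6 or -6.
Step 4. [-(x + 7) = 6 or -6] leading − — multiply by −1. So neg: x + 7 = -6 or 6.
Step 5. [x + 7 = -6 or 6] 7 comes off first (subtract 7) ⇒ sub: x = -13 or -1.

Answer: x ∈ {-13, -1}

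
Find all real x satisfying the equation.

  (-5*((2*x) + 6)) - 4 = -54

Step 1. [(-5*((2*x) + 6)) - 4 = -54] 4 comes off first (add 4). So sub: -5*((2*x) + 6) = -50.
Step 2. [-5*((2*x) + 6) = -50] -5·(inner) — divide through by -5 ⇒ div: (2*x) + 6 = 10.
Step 3. [(2*x) + 6 = 10] common factor 2 (LHS and 10) — divide through. So factor: x + 3 = 5.
Step 4. [x + 3 = 5] +3 is outermost — subtract 3 both sides ⇒ sub: x = 2.

Answer: x ∈ {2}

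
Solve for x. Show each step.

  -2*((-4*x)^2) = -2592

Step 1. [-2*((-4*x)^2) = -2592] leading coefficient -2: divide by -2 ⇒ div: (-4*x)^2 = 1296.
Step 2. [(-4*x)^2 = 1296] LHS squared, RHS 1296 ≥ 0: apply √ (±), so sqrt: -4*x = 36 or -36.
Step 3. [-4*x = 36 or -36] leading coefficient -4: divide by -4 ⇒ div: x = -9 or 9.

Answer: x ∈ {-9, 9}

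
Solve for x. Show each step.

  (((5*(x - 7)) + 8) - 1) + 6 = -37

Step 1. [(((5*(x - 7)) + 8) - 1) + 6 = -37] +6 is outermost — subtract 6 both sides, so sub: ((5*(x - 7)) + 8) - 1 = -43.
Step 2. [((5*(x - 7)) + 8) - 1 = -43] -1 is outermost — add 1 both sides, so sub: (5*(x - 7)) + 8 = -42.
Step 3. [(5*(x - 7)) + 8 = -42] +8 is outermost — subtract 8 both sides ⇒ sub: 5*(x - 7) = -50.
Step 4. [5*(x - 7) = -50] 5·(inner) — divide through by 5 ⇒ div: x - 7 = -10.
Step 5. [x - 7 = -10] peel the -7: add 7 from each side, so sub: x = -3.

Answer: x ∈ {-3}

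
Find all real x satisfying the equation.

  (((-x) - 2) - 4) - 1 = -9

Step 1. [(((-x) - 2) - 4) - 1 = -9] add 1: x sits inside (… - 1), so sub: ((-x) - 2) - 4 = -8.
Step 2. [((-x) - 2) - 4 = -8] the outer -4 inverts by adding 4, so sub: (-x) - 2 = -4.
Step 3. [(-x) - 2 = -4] peel the -2: add 2 from each side. So sub: -x = -2.
Step 4. [-x = -2] flip signs both sides. So neg: x = 2.

Answer: x ∈ {2}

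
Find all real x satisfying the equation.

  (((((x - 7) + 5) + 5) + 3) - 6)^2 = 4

Step 1. [(((((x - 7) + 5) + 5) + 3) - 6)^2 = 4] 4 ≥ 0, LHS is (·)² — take ±√. So sqrt: ((((x - 7) + 5) + 5) + 3) - 6 = 2 or -2.
Step 2. [((((x - 7) + 5) + 5) + 3) - 6 = 2 or -2] add 6: x sits inside (… - 6). So sub: (((x - 7) + 5) + 5) + 3 = 8 or 4.
Step 3. [(((x - 7) + 5) + 5) + 3 = 8 or 4] +3 is outermost — subtract 3 both sides, so sub: ((x - 7) + 5) + 5 = 5 or 1.
Step 4. [((x - 7) + 5) + 5 = 5 or 1] the outer +5 inverts by subtracting 5. So sub: (x - 7) + 5 = 0 or -4.
Step 5. [(x - 7) + 5 = 0 or -4] the outer +5 inverts by subtracting 5. So sub: x - 7 = -5 or -9.
Step 6. [x - 7 = -5 or -9] -7 is outermost — add 7 both sides. So sub: x = 2 or -2.

Answer: x ∈ {-2, 2}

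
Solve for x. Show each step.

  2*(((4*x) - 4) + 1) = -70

Step 1. [2*(((4*x) - 4) + 1) = -70] LHS = 2·(…); ÷2 both sides. So div: ((4*x) - 4) + 1 = -35.
Step 2. [((4*x) - 4) + 1 = -35] peel the +1: subtract 1 from each side. So sub: (4*x) - 4 = -36.
Step 3. [(4*x) - 4 = -36] add 4: x sits inside (… - 4), so sub: 4*x = -32.
Step 4. [4*x = -32] divide by the outer 4 ⇒ div: x = -8.

Answer: x ∈ {-8}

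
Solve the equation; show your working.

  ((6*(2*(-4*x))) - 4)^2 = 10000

Step 1. [((6*(2*(-4*x))) - 4)^2 = 10000] LHS squared, RHS 10000 ≥ 0: apply √ (±). So sqrt: (6*(2*(-4*x))) - 4 = 100 or -100.
Step 2. [(6*(2*(-4*x))) - 4 = 100 or -100] 4 comes off first (add 4). So sub: 6*(2*(-4*x)) = 104 or -96.
Step 3. [6*(2*(-4*x)) = 104 or -96] divide by the outer 6. So div: 2*(-4*x) = 52/3 or -16.
Step 4. [2*(-4*x) = 52/3 or -16] leading coefficient 2: divide by 2 ⇒ div: -4*x = 26/3 or -8.
Step 5. [-4*x = 26/3 or -8] leading coefficient -4: divide by -4, so div: x = -13/6 or 2.

Answer: x ∈ {-13/6, 2}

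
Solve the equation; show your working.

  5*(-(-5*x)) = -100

Step 1. [5*(-(-5*x)) = -100] LHS = 5·(…); ÷5 both sides. So div: -(-5*x) = -20.
Step 2. [-(-5*x) = -20] LHS negated; negate both sides ⇒ neg: -5*x = 20.
Step 3. [-5*x = 20] divide by the outer -5. So div: x = -4.

Answer: x ∈ {-4}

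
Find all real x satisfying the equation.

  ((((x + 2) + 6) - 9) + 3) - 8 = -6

Step 1. [((((x + 2) + 6) - 9) + 3) - 8 = -6] peel the -8: add 8 from each side, so sub: (((x + 2) + 6) - 9) + 3 = 2.
Step 2. [(((x + 2) + 6) - 9) + 3 = 2] +3 is outermost — subtract 3 both sides. So sub: ((x + 2) + 6) - 9 = -1.
Step 3. [((x + 2) + 6) - 9 = -1] add 9: x sits inside (… - 9) ⇒ sub: (x + 2) + 6 = 8.
Step 4. [(x + 2) + 6 = 8] 6 comes off first (subtract 6), so sub: x + 2 = 2.
Step 5. [x + 2 = 2] +2 is outermost — subtract 2 both sides, so sub: x = 0.

Answer: x ∈ {0}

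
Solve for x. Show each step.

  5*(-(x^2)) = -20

Step 1. [5*(-(x^2)) = -20] leading coefficient 5: divide by 5, so div: -(x^2) = -4.
Step 2. [-(x^2) = -4] LHS negated; negate both sides, so neg: x^2 = 4.
Step 3. [x^2 = 4] √ both sides: 4 ≥ 0 gives two branches ⇒ sqrt: x = 2 or -2.

Answer: x ∈ {-2, 2}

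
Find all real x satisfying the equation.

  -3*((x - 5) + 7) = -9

Step 1. [-3*((x - 5) + 7) = -9] leading coefficient -3: divide by -3 ⇒ div: (x - 5) + 7 = 3.
Step 2. [(x - 5) + 7 = 3] peel the +7: subtract 7 from each side. So sub: x - 5 = -4.
Step 3. [x - 5 = -4] peel the -5: add 5 from each side, so sub: x = 1.

Answer: x ∈ {1}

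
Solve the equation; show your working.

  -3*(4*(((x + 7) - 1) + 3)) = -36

Step 1. [-3*(4*(((x + 7) - 1) + 3)) = -36] -3·(inner) — divide through by -3. So div: 4*(((x + 7) - 1) + 3) = 12.
Step 2. [4*(((x + 7) - 1) + 3) = 12] LHS = 4·(…); ÷4 both sides ⇒ div: ((x + 7) - 1) + 3 = 3.
Step 3. [((x + 7) - 1) + 3 = 3] peel the +3: subtract 3 from each side ⇒ sub: (x + 7) - 1 = 0.
Step 4. [(x + 7) - 1 = 0] 1 comes off first (add 1), so sub: x + 7 = 1.
Step 5. [x + 7 = 1] 7 comes off first (subtract 7) ⇒ sub: x = -6.

Answer: x ∈ {-6}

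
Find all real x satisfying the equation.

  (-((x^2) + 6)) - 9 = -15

Step 1. [(-((x^2) + 6)) - 9 = -15] add 9: x sits inside (… - 9). So sub: -((x^2) + 6) = -6.
Step 2. [-((x^2) + 6) = -6] LHS negated; negate both sides ⇒ neg: (x^2) + 6 = 6.
Step 3. [(x^2) + 6 = 6] subtract 6: x sits inside (… + 6), so sub: x^2 = 0.
Step 4. [x^2 = 0] LHS squared, RHS 0 ≥ 0: apply √ (±), so sqrt: x = 0.

Answer: x ∈ {0}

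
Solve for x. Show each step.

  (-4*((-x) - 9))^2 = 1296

Step 1. [(-4*((-x) - 9))^2 = 1296] √ both sides: 1296 ≥ 0 gives two branches, so sqrt: -4*((-x) - 9) = 36 or -36.
Step 2. [-4*((-x) - 9) = 36 or -36] -4·(inner) — divide through by -4, so div: (-x) - 9 = -9 or 9.
Step 3. [(-x) - 9 = -9 or 9] peel the -9: add 9 from each side, so sub: -x = 0 or 18.
Step 4. [-x = 0 or 18] flip signs both sides ⇒ neg: x = 0 or -18.

Answer: x ∈ {-18, 0}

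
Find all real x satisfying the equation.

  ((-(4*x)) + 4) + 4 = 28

Step 1. [((-(4*x)) + 4) + 4 = 28] peel the +4: subtract 4 from each side, so sub: (-(4*x)) + 4 = 24.
Step 2. [(-(4*x)) + 4 = 24] subtract 4: x sits inside (… + 4). So sub: -(4*x) = 20.
Step 3. [-(4*x) = 20] leading − — multiply by −1. So neg: 4*x = -20.
Step 4. [4*x = -20] divide by the outer 4, so div: x = -5.

Answer: x ∈ {-5}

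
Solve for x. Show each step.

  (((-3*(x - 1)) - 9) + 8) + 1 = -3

Step 1. [(((-3*(x - 1)) - 9) + 8) + 1 = -3] the outer +1 inverts by subtracting 1 ⇒ sub: ((-3*(x - 1)) - 9) + 8 = -4.
Step 2. [((-3*(x - 1)) - 9) + 8 = -4] peel the +8: subtract 8 from each side, so sub: (-3*(x - 1)) - 9 = -12.
Step 3. [(-3*(x - 1)) - 9 = -12] common factor -3 (LHS and -12) — divide through, so factor: (x - 1) + 3 = 4.
Step 4. [(x - 1) + 3 = 4] the outer +3 inverts by subtracting 3, so sub: x - 1 = 1.
Step 5. [x - 1 = 1] 1 comes off first (add 1) ⇒ sub: x = 2.

Answer: x ∈ {2}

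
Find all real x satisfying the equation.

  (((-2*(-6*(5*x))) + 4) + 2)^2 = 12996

Step 1. [(((-2*(-6*(5*x))) + 4) + 2)^2 = 12996] 12996 ≥ 0, LHS is (·)² — take ±√ ⇒ sqrt: ((-2*(-6*(5*x))) + 4) + 2 = 114 or -114.
Step 2. [((-2*(-6*(5*x))) + 4) + 2 = 114 or -114] the outer +2 inverts by subtracting 2. So sub: (-2*(-6*(5*x))) + 4 = 112 or -116.
Step 3. [(-2*(-6*(5*x))) + 4 = 112 or -116] the outer +4 inverts by subtracting 4 ⇒ sub: -2*(-6*(5*x)) = 108 or -120.
Step 4. [-2*(-6*(5*x)) = 108 or -120] -2 out front; divide by -2. So div: -6*(5*x) = -54 or 60.
Step 5. [-6*(5*x) = -54 or 60] LHS = -6·(…); ÷-6 both sides. So div: 5*x = 9 or -10.
Step 6. [5*x = 9 or -10] divide by the outer 5, so div: x = 9/5 or -2.

Answer: x ∈ {-2, 9/5}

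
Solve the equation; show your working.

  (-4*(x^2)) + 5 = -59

Step 1. [(-4*(x^2)) + 5 = -59] 5 comes off first (subtract 5), so sub: -4*(x^2) = -64.
Step 2. [-4*(x^2) = -64] leading coefficient -4: divide by -4. So div: x^2 = 16.
Step 3. [x^2 = 16] √ both sides: 16 ≥ 0 gives two branches ⇒ sqrt: x = 4 or -4.

Answer: x ∈ {-4, 4}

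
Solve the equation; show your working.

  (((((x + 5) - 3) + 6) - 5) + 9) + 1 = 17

Step 1. [(((((x + 5) - 3) + 6) - 5) + 9) + 1 = 17] +1 is outermost — subtract 1 both sides ⇒ sub: ((((x + 5) - 3) + 6) - 5) + 9 = 16.
Step 2. [((((x + 5) - 3) + 6) - 5) + 9 = 16] 9 comes off first (subtract 9). So sub: (((x + 5) - 3) + 6) - 5 = 7.
Step 3. [(((x + 5) - 3) + 6) - 5 = 7] peel the -5: add 5 from each side ⇒ sub: ((x + 5) - 3) + 6 = 12.
Step 4. [((x + 5) - 3) + 6 = 12] 6 comes off first (subtract 6). So sub: (x + 5) - 3 = 6.
Step 5. [(x + 5) - 3 = 6] peel the -3: add 3 from each side, so sub: x + 5 = 9.
Step 6. [x + 5 = 9] peel the +5: subtract 5 from each side, so sub: x = 4.

Answer: x ∈ {4}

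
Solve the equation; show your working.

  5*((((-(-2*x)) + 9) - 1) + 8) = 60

Step 1. [5*((((-(-2*x)) + 9) - 1) + 8) = 60] LHS = 5·(…); ÷5 both sides, so div: (((-(-2*x)) + 9) - 1) + 8 = 12.
Step 2. [(((-(-2*x)) + 9) - 1) + 8 = 12] 8 comes off first (subtract 8), so sub: ((-(-2*x)) + 9) - 1 = 4.
Step 3. [((-(-2*x)) + 9) - 1 = 4] -1 is outermost — add 1 both sides. So sub: (-(-2*x)) + 9 = 5.
Step 4. [(-(-2*x)) + 9 = 5] 9 comes off first (subtract 9). So sub: -(-2*x) = -4.
Step 5. [-(-2*x) = -4] LHS negated; negate both sides. So neg: -2*x = 4.
Step 6. [-2*x = 4] -2·(inner) — divide through by -2. So div: x = -2.

Answer: x ∈ {-2}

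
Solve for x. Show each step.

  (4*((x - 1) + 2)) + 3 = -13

Step 1. [(4*((x - 1) + 2)) + 3 = -13] +3 is outermost — subtract 3 both sides. So sub: 4*((x - 1) + 2) = -16.
Step 2. [4*((x - 1) + 2) = -16] divide by the outer 4. So div: (x - 1) + 2 = -4.
Step 3. [(x - 1) + 2 = -4] the outer +2 inverts by subtracting 2 ⇒ sub: x - 1 = -6.
Step 4. [x - 1 = -6] the outer -1 inverts by adding 1. So sub: x = -5.

Answer: x ∈ {-5}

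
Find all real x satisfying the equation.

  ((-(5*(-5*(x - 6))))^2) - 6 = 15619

Step 1. [((-(5*(-5*(x - 6))))^2) - 6 = 15619] peel the -6: add 6 from each side. So sub: (-(5*(-5*(x - 6))))^2 = 15625.
Step 2. [(-(5*(-5*(x - 6))))^2 = 15625] LHS squared, RHS 15625 ≥ 0: apply √ (±), so sqrt: -(5*(-5*(x - 6))) = 125 or -125.
Step 3. [-(5*(-5*(x - 6))) = 125 or -125] LHS negated; negate both sides, so neg: 5*(-5*(x - 6)) = -125 or 125.
Step 4. [5*(-5*(x - 6)) = -125 or 125] LHS = 5·(…); ÷5 both sides, so div: -5*(x - 6) = -25 or 25.
Step 5. [-5*(x - 6) = -25 or 25] -5 out front; divide by -5, so div: x - 6 = 5 or -5.
Step 6. [x - 6 = 5 or -5] 6 comes off first (add 6) ⇒ sub: x = 11 or 1.

Answer: x ∈ {1, 11}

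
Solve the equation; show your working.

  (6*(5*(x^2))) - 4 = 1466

Step 1. [(6*(5*(x^2))) - 4 = 1466] add 4: x sits inside (… - 4) ⇒ sub: 6*(5*(x^2)) = 1470.
Step 2. [6*(5*(x^2)) = 1470] 6 out front; divide by 6. So div: 5*(x^2) = 245.
Step 3. [5*(x^2) = 245] LHS = 5·(…); ÷5 both sides. So div: x^2 = 49.
Step 4. [x^2 = 49] LHS squared, RHS 49 ≥ 0: apply √ (±). So sqrt: x = 7 or -7.

Answer: x ∈ {-7, 7}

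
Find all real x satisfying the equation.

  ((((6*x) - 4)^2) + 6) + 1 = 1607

Step 1. [((((6*x) - 4)^2) + 6) + 1 = 1607] the outer +1 inverts by subtracting 1. So sub: (((6*x) - 4)^2) + 6 = 1606.
Step 2. [(((6*x) - 4)^2) + 6 = 1606] 6 comes off first (subtract 6), so sub: ((6*x) - 4)^2 = 1600.
Step 3. [((6*x) - 4)^2 = 1600] 1600 ≥ 0, LHS is (·)² — take ±√ ⇒ sqrt: (6*x) - 4 = 40 or -40.
Step 4. [(6*x) - 4 = 40 or -40] add 4: x sits inside (… - 4). So sub: 6*x = 44 or -36.
Step 5. [6*x = 44 or -36] 6 out front; divide by 6 ⇒ div: x = 22/3 or -6.

Answer: x ∈ {-6, 22/3}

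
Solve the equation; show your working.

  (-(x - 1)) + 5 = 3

Step 1. [(-(x - 1)) + 5 = 3] +5 is outermost — subtract 5 both sides. So sub: -(x - 1) = -2.
Step 2. [-(x - 1) = -2] flip signs both sides, so neg: x - 1 = 2.
Step 3. [x - 1 = 2] peel the -1: add 1 from each side. So sub: x = 3.

Answer: x ∈ {3}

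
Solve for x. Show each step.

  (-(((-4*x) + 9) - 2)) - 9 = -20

Step 1. [(-(((-4*x) + 9) - 2)) - 9 = -20] -9 is outermost — add 9 both sides ⇒ sub: -(((-4*x) + 9) - 2) = -11.
Step 2. [-(((-4*x) + 9) - 2) = -11] flip signs both sides. So neg: ((-4*x) + 9) - 2 = 11.
Step 3. [((-4*x) + 9) - 2 = 11] add 2: x sits inside (… - 2) ⇒ sub: (-4*x) + 9 = 13.
Step 4. [(-4*x) + 9 = 13] the outer +9 inverts by subtracting 9 ⇒ sub: -4*x = 4.
Step 5. [-4*x = 4] divide by the outer -4. So div: x = -1.

Answer: x ∈ {-1}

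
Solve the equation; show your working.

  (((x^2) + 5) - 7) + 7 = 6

Step 1. [(((x^2) + 5) - 7) + 7 = 6] subtract 7: x sits inside (… + 7), so sub: ((x^2) + 5) - 7 = -1.
Step 2. [((x^2) + 5) - 7 = -1] add 7: x sits inside (… - 7). So sub: (x^2) + 5 = 6.
Step 3. [(x^2) + 5 = 6] 5 comes off first (subtract 5), so sub: x^2 = 1.
Step 4. [x^2 = 1] √ both sides: 1 ≥ 0 gives two branches. So sqrt: x = 1 or -1.

Answer: x ∈ {-1, 1}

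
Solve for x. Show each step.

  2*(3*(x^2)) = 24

Step 1. [2*(3*(x^2)) = 24] 2·(inner) — divide through by 2 ⇒ div: 3*(x^2) = 12.
Step 2. [3*(x^2) = 12] LHS = 3·(…); ÷3 both sides ⇒ div: x^2 = 4.
Step 3. [x^2 = 4] √ both sides: 4 ≥ 0 gives two branches ⇒ sqrt: x = 2 or -2.

Answer: x ∈ {-2, 2}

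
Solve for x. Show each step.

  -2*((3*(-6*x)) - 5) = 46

Step 1. [-2*((3*(-6*x)) - 5) = 46] divide by the outer -2, so div: (3*(-6*x)) - 5 = -23.
Step 2. [(3*(-6*x)) - 5 = -23] -5 is outermost — add 5 both sides, so sub: 3*(-6*x) = -18.
Step 3. [3*(-6*x) = -18] 3 out front; divide by 3 ⇒ div: -6*x = -6.
Step 4. [-6*x = -6] leading coefficient -6: divide by -6, so div: x = 1.

Answer: x ∈ {1}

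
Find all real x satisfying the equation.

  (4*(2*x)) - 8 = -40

Step 1. [(4*(2*x)) - 8 = -40] add 8: x sits inside (… - 8) ⇒ sub: 4*(2*x) = -32.
Step 2. [4*(2*x) = -32] 4·(inner) — divide through by 4, so div: 2*x = -8.
Step 3. [2*x = -8] LHS = 2·(…); ÷2 both sides ⇒ div: x = -4.

Answer: x ∈ {-4}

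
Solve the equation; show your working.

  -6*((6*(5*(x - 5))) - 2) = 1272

Step 1. [-6*((6*(5*(x - 5))) - 2) = 1272] LHS = -6·(…); ÷-6 both sides. So div: (6*(5*(x - 5))) - 2 = -212.
Step 2. [(6*(5*(x - 5))) - 2 = -212] add 2: x sits inside (… - 2), so sub: 6*(5*(x - 5)) = -210.
Step 3. [6*(5*(x - 5)) = -210] 6·(inner) — divide through by 6, so div: 5*(x - 5) = -35.
Step 4. [5*(x - 5) = -35] leading coefficient 5: divide by 5, so div: x - 5 = -7.
Step 5. [x - 5 = -7] -5 is outermost — add 5 both sides. So sub: x = -2.

Answer: x ∈ {-2}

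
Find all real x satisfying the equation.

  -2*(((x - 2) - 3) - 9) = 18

Step 1. [-2*(((x - 2) - 3) - 9) = 18] divide by the outer -2, so div: ((x - 2) - 3) - 9 = -9.
Step 2. [((x - 2) - 3) - 9 = -9] -9 is outermost — add 9 both sides ⇒ sub: (x - 2) - 3 = 0.
Step 3. [(x - 2) - 3 = 0] add 3: x sits inside (… - 3) ⇒ sub: x - 2 = 3.
Step 4. [x - 2 = 3] -2 is outermost — add 2 both sides ⇒ sub: x = 5.

Answer: x ∈ {5}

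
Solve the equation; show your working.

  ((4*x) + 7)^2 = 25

Step 1. [((4*x) + 7)^2 = 25] √ both sides: 25 ≥ 0 gives two branches. So sqrt: (4*x) + 7 = 5 or -5.
Step 2. [(4*x) + 7 = 5 or -5] 7 comes off first (subtract 7), so sub: 4*x = -2 or -12.
Step 3. [4*x = -2 or -12] divide by the outer 4. So div: x = -1/2 or -3.

Answer: x ∈ {-3, -1/2}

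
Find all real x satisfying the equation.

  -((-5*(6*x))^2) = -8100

Step 1. [-((-5*(6*x))^2) = -8100] flip signs both sides. So neg: (-5*(6*x))^2 = 8100.
Step 2. [(-5*(6*x))^2 = 8100] 8100 ≥ 0, LHS is (·)² — take ±√. So sqrt: -5*(6*x) = 90 or -90.
Step 3. [-5*(6*x) = 90 or -90] -5 out front; divide by -5. So div: 6*x = -18 or 18.
Step 4. [6*x = -18 or 18] divide by the outer 6 ⇒ div: x = -3 or 3.

Answer: x ∈ {-3, 3}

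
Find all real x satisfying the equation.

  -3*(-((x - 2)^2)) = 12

Step 1. [-3*(-((x - 2)^2)) = 12] -3 out front; divide by -3. So div: -((x - 2)^2) = -4.
Step 2. [-((x - 2)^2) = -4] leading − — multiply by −1. So neg: (x - 2)^2 = 4.
Step 3. [(x - 2)^2 = 4] 4 ≥ 0, LHS is (·)² — take ±√, so sqrt: x - 2 = 2 or -2.
Step 4. [x - 2 = 2 or -2] 2 comes off first (add 2). So sub: x = 4 or 0.

Answer: x ∈ {0, 4}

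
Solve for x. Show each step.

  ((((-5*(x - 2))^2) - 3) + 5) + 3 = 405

Step 1. [((((-5*(x - 2))^2) - 3) + 5) + 3 = 405] 3 comes off first (subtract 3) ⇒ sub: (((-5*(x - 2))^2) - 3) + 5 = 402.
Step 2. [(((-5*(x - 2))^2) - 3) + 5 = 402] the outer +5 inverts by subtracting 5 ⇒ sub: ((-5*(x - 2))^2) - 3 = 397.
Step 3. [((-5*(x - 2))^2) - 3 = 397] add 3: x sits inside (… - 3). So sub: (-5*(x - 2))^2 = 400.
Step 4. [(-5*(x - 2))^2 = 400] LHS squared, RHS 400 ≥ 0: apply √ (±), so sqrt: -5*(x - 2) = 20 or -20.
Step 5. [-5*(x - 2) = 20 or -20] LHS = -5·(…); ÷-5 both sides, so div: x - 2 = -4 or 4.
Step 6. [x - 2 = -4 or 4] the outer -2 inverts by adding 2. So sub: x = -2 or 6.

Answer: x ∈ {-2, 6}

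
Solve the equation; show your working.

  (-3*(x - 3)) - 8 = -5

Step 1. [(-3*(x - 3)) - 8 = -5] -8 is outermost — add 8 both sides ⇒ sub: -3*(x - 3) = 3.
Step 2. [-3*(x - 3) = 3] -3·(inner) — divide through by -3. So div: x - 3 = -1.
Step 3. [x - 3 = -1] -3 is outermost — add 3 both sides ⇒ sub: x = 2.

Answer: x ∈ {2}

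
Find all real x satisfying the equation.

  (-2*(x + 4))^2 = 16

Step 1. [(-2*(x + 4))^2 = 16] √ both sides: 16 ≥ 0 gives two branches, so sqrt: -2*(x + 4) = 4 or -4.
Step 2. [-2*(x + 4) = 4 or -4] divide by the outer -2. So div: x + 4 = -2 or 2.
Step 3. [x + 4 = -2 or 2] subtract 4: x sits inside (… + 4) ⇒ sub: x = -6 or -2.

Answer: x ∈ {-6, -2}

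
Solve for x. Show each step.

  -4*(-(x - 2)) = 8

Step 1. [-4*(-(x - 2)) = 8] LHS = -4·(…); ÷-4 both sides, so div: -(x - 2) = -2.
Step 2. [-(x - 2) = -2] leading − — multiply by −1. So neg: x - 2 = 2.
Step 3. [x - 2 = 2] -2 is outermost — add 2 both sides. So sub: x = 4.

Answer: x ∈ {4}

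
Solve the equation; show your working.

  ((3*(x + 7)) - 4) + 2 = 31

Step 1. [((3*(x + 7)) - 4) + 2 = 31] subtract 2: x sits inside (… + 2), so sub: (3*(x + 7)) - 4 = 29.
Step 2. [(3*(x + 7)) - 4 = 29] 4 comes off first (add 4), so sub: 3*(x + 7) = 33.
Step 3. [3*(x + 7) = 33] 3 out front; divide by 3. So div: x + 7 = 11.
Step 4. [x + 7 = 11] the outer +7 inverts by subtracting 7, so sub: x = 4.

Answer: x ∈ {4}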